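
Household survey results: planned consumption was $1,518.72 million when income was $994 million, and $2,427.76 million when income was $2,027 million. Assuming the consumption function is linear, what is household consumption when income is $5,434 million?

C = 5425.92

MPC = (2427.76 − 1518.72)/(2027 − 994) = 909.04/1033 = 0.88
a = 1518.72 − 0.88(994) = 1518.72 − 874.72 = 644
C = 644 + 0.88(5434) = 644 + 4781.92 = 5425.92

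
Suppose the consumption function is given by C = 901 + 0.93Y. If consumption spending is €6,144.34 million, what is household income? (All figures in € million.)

901 + 0.93Y = 6144.34
0.93Y = 5243.34, so Y = 5243.34/0.93 = 5638

Y = 5638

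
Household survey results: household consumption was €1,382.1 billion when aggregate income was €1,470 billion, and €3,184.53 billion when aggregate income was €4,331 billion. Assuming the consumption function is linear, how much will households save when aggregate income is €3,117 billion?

MPC = (3184.53 − 1382.1)/(4331 − 1470) = 1802.43/2861 = 0.63
a = 1382.1 − 0.63(1470) = 1382.1 − 926.1 = 456
C = 456 + 0.63(3117) = 2419.71
S = 3117 − 2419.71 = 697.29

S = 697.29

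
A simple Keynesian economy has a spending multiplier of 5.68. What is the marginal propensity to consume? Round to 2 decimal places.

MPC = 0.82

k = 1/(1 − MPC), so 1 − MPC = 1/k = 1/5.68 = 0.1761
MPC = 1 − 0.1761 = 0.82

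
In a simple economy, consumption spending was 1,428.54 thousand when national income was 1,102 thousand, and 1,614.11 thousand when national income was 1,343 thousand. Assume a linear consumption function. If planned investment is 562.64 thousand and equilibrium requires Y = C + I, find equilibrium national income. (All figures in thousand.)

MPC = (1614.11 − 1428.54)/(1343 − 1102) = 185.57/241 = 0.77
a = 1428.54 − 0.77(1102) = 580
Equilibrium: Y = 580 + 0.77Y + 562.64
0.23Y = 1142.64, so Y = 1142.64/0.23 = 4968

Y = 4968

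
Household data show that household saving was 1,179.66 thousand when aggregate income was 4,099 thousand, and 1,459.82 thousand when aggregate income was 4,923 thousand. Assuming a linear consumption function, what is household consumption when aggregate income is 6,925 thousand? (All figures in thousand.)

C = 4784.5

MPS = ΔS/ΔY = (1459.82 − 1179.66)/(4923 − 4099) = 280.16/824 = 0.34
MPC = 1 − MPS = 0.66
Autonomous saving = 1179.66 − 0.34(4099) = -214, so a = 214
C = 214 + 0.66(6925) = 214 + 4570.5 = 4784.5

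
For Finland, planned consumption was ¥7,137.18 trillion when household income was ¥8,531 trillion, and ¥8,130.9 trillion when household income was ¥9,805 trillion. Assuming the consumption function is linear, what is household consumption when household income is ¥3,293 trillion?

MPC = (8130.9 − 7137.18)/(9805 − 8531) = 993.72/1274 = 0.78
a = 7137.18 − 0.78(8531) = 7137.18 − 6654.18 = 483
C = 483 + 0.78(3293) = 483 + 2568.54 = 3051.54

C = 3051.54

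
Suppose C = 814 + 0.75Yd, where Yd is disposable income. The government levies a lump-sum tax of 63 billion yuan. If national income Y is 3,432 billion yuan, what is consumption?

Yd = Y − T = 3432 − 63 = 3369
C = 814 + 0.75(3369) = 814 + 2526.75 = 3340.75

C = 3340.75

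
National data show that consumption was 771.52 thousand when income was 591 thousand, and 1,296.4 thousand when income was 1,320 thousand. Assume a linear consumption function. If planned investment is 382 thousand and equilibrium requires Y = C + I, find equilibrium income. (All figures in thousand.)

MPC = (1296.4 − 771.52)/(1320 − 591) = 524.88/729 = 0.72
a = 771.52 − 0.72(591) = 346
Equilibrium: Y = 346 + 0.72Y + 382
0.28Y = 728, so Y = 728/0.28 = 2600

Y = 2600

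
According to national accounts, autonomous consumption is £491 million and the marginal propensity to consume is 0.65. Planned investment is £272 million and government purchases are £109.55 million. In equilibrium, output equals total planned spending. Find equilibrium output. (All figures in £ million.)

Y = C + I + G = 491 + 0.65Y + 272 + 109.55
Y − 0.65Y = 872.55
0.35Y = 872.55, so Y = 872.55/0.35 = 2493

Y = 2493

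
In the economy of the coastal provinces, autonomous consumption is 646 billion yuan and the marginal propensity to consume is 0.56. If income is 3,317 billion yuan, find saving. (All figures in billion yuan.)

C = 646 + 0.56(3317) = 646 + 1857.52 = 2503.52
S = Y − C = 3317 − 2503.52 = 813.48

S = 813.48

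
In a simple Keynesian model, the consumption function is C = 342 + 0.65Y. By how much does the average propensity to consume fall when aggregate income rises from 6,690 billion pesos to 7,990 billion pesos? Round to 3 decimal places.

At Y = 6690: C = 342 + 0.65(6690) = 4690.5, APC = 4690.5/6690 = 0.7011
At Y = 7990: C = 5535.5, APC = 5535.5/7990 = 0.6928
Fall in APC = 0.7011 − 0.6928 = 0.0083 ≈ 0.008

ΔAPC = 0.008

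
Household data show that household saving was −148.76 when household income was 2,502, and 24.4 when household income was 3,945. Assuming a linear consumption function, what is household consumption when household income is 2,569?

C = 2709.72

MPS = ΔS/ΔY = (24.4 − (-148.76))/(3945 − 2502) = 173.16/1443 = 0.12
MPC = 1 − MPS = 0.88
Autonomous saving = -148.76 − 0.12(2502) = -449, so a = 449
C = 449 + 0.88(2569) = 449 + 2260.72 = 2709.72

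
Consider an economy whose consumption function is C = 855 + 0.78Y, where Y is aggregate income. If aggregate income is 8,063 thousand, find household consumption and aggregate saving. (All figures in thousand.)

C = 7144.14; S = 918.86

C = 855 + 0.78(8063) = 855 + 6289.14 = 7144.14
S = Y − C = 8063 − 7144.14 = 918.86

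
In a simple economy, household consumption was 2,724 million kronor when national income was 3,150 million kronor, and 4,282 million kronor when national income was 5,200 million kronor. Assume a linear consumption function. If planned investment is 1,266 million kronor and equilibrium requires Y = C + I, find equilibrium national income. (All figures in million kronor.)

Y = 6650

MPC = (4282 − 2724)/(5200 − 3150) = 1558/2050 = 0.76
a = 2724 − 0.76(3150) = 330
Equilibrium: Y = 330 + 0.76Y + 1266
0.24Y = 1596, so Y = 1596/0.24 = 6650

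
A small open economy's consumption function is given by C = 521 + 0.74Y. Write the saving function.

S = Y − C = Y − (521 + 0.74Y) = -521 + (1 − 0.74)Y

S = -521 + 0.26Y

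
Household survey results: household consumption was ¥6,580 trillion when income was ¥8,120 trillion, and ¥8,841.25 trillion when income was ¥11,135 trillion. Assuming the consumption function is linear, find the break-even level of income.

MPC = (8841.25 − 6580)/(11135 − 8120) = 2261.25/3015 = 0.75
a = 6580 − 0.75(8120) = 6580 − 6090 = 490
Break-even: Y = a/(1−MPC) = 490/0.25 = 1960

Y = 1960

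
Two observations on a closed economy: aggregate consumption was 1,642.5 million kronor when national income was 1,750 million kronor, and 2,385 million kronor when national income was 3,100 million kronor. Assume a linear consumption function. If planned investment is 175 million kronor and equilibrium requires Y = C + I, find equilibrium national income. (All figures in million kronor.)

MPC = (2385 − 1642.5)/(3100 − 1750) = 742.5/1350 = 0.55
a = 1642.5 − 0.55(1750) = 680
Equilibrium: Y = 680 + 0.55Y + 175
0.45Y = 855, so Y = 855/0.45 = 1900

Y = 1900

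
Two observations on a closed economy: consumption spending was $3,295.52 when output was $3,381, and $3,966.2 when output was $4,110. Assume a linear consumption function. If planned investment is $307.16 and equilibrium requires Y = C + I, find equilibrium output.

MPC = (3966.2 − 3295.52)/(4110 − 3381) = 670.68/729 = 0.92
a = 3295.52 − 0.92(3381) = 185
Equilibrium: Y = 185 + 0.92Y + 307.16
0.08Y = 492.16, so Y = 492.16/0.08 = 6152

Y = 6152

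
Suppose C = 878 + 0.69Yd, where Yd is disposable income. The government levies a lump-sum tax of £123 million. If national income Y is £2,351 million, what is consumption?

Yd = Y − T = 2351 − 123 = 2228
C = 878 + 0.69(2228) = 878 + 1537.32 = 2415.32

C = 2415.32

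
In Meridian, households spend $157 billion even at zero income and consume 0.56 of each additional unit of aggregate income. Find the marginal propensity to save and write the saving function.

MPS = 0.44; S = -157 + 0.44Y

MPS = 1 − MPC = 1 − 0.56 = 0.44
S = Y − C = -157 + 0.44Y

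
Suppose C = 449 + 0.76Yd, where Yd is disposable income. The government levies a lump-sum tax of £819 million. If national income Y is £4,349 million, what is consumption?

Yd = Y − T = 4349 − 819 = 3530
C = 449 + 0.76(3530) = 449 + 2682.8 = 3131.8

C = 3131.8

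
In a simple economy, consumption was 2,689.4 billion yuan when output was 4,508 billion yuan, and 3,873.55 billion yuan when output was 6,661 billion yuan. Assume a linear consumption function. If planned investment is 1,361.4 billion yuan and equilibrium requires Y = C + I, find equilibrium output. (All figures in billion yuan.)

Y = 3492

MPC = (3873.55 − 2689.4)/(6661 − 4508) = 1184.15/2153 = 0.55
a = 2689.4 − 0.55(4508) = 210
Equilibrium: Y = 210 + 0.55Y + 1361.4
0.45Y = 1571.4, so Y = 1571.4/0.45 = 3492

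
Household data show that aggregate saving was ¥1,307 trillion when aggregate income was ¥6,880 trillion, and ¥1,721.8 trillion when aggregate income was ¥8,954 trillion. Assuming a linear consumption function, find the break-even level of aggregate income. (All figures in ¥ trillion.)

Y = 345

MPS = ΔS/ΔY = (1721.8 − 1307)/(8954 − 6880) = 414.8/2074 = 0.2
MPC = 1 − MPS = 0.8
From S(6880) = 1307: −a + 0.2(6880) = 1307, so a = 1376 − 1307 = 69
Break-even (S = 0): Y = a/MPS = 69/0.2 = 345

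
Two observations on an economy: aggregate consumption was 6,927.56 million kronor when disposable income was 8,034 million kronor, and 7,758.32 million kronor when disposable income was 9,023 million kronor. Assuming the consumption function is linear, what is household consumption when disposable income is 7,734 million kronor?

MPC = (7758.32 − 6927.56)/(9023 − 8034) = 830.76/989 = 0.84
a = 6927.56 − 0.84(8034) = 6927.56 − 6748.56 = 179
C = 179 + 0.84(7734) = 179 + 6496.56 = 6675.56

C = 6675.56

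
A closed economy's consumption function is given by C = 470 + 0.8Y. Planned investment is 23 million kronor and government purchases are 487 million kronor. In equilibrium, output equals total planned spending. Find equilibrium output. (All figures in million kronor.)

Y = C + I + G = 470 + 0.8Y + 23 + 487
Y − 0.8Y = 980
0.2Y = 980, so Y = 980/0.2 = 4900

Y = 4900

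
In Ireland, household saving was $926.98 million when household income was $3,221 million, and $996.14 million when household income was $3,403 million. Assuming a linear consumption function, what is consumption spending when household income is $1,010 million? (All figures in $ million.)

C = 923.2

MPS = ΔS/ΔY = (996.14 − 926.98)/(3403 − 3221) = 69.16/182 = 0.38
MPC = 1 − MPS = 0.62
Autonomous saving = 926.98 − 0.38(3221) = -297, so a = 297
C = 297 + 0.62(1010) = 297 + 626.2 = 923.2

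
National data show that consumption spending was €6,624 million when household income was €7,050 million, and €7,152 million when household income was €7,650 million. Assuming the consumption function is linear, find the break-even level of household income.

MPC = (7152 − 6624)/(7650 − 7050) = 528/600 = 0.88
a = 6624 − 0.88(7050) = 6624 − 6204 = 420
Break-even: Y = a/(1−MPC) = 420/0.12 = 3500

Y = 3500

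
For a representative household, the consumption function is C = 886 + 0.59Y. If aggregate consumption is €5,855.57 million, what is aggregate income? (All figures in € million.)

886 + 0.59Y = 5855.57
0.59Y = 4969.57, so Y = 4969.57/0.59 = 8423

Y = 8423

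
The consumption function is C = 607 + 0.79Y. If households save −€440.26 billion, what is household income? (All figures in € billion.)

S = Y − C = -607 + 0.21Y
-607 + 0.21Y = -440.26, so 0.21Y = 166.74 and Y = 794

Y = 794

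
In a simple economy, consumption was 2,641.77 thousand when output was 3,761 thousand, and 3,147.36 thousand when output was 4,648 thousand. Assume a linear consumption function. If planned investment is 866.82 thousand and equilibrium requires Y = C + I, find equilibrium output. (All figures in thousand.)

Y = 3174

MPC = (3147.36 − 2641.77)/(4648 − 3761) = 505.59/887 = 0.57
a = 2641.77 − 0.57(3761) = 498
Equilibrium: Y = 498 + 0.57Y + 866.82
0.43Y = 1364.82, so Y = 1364.82/0.43 = 3174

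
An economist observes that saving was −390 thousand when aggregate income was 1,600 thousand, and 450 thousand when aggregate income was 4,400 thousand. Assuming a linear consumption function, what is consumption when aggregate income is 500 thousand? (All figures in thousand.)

MPS = ΔS/ΔY = (450 − (-390))/(4400 − 1600) = 840/2800 = 0.3
MPC = 1 − MPS = 0.7
Autonomous saving = -390 − 0.3(1600) = -870, so a = 870
C = 870 + 0.7(500) = 870 + 350 = 1220

C = 1220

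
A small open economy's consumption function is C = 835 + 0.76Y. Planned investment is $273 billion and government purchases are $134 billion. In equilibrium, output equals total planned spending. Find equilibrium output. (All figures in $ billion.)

Y = C + I + G = 835 + 0.76Y + 273 + 134
Y − 0.76Y = 1242
0.24Y = 1242, so Y = 1242/0.24 = 5175

Y = 5175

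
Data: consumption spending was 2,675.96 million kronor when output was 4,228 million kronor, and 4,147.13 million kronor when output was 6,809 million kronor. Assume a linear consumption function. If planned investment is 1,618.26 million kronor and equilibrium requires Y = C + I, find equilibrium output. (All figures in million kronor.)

Y = 4382

MPC = (4147.13 − 2675.96)/(6809 − 4228) = 1471.17/2581 = 0.57
a = 2675.96 − 0.57(4228) = 266
Equilibrium: Y = 266 + 0.57Y + 1618.26
0.43Y = 1884.26, so Y = 1884.26/0.43 = 4382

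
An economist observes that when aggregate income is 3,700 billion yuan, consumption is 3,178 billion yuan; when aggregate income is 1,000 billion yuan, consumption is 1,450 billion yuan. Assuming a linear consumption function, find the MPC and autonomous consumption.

MPC = ΔC/ΔY = (3178 − 1450)/(3700 − 1000) = 1728/2700 = 0.64
a = C − MPC·Y = 1450 − 0.64(1000) = 1450 − 640 = 810

MPC = 0.64; a = 810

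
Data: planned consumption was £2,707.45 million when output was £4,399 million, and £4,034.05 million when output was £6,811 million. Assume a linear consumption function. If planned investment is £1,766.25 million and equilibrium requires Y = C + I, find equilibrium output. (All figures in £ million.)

Y = 4565

MPC = (4034.05 − 2707.45)/(6811 − 4399) = 1326.6/2412 = 0.55
a = 2707.45 − 0.55(4399) = 288
Equilibrium: Y = 288 + 0.55Y + 1766.25
0.45Y = 2054.25, so Y = 2054.25/0.45 = 4565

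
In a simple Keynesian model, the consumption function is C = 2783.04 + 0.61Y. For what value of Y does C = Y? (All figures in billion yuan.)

Y = 7136

At break-even, C = Y: 2783.04 + 0.61Y = Y
0.39Y = 2783.04, so Y = 2783.04/0.39 = 7136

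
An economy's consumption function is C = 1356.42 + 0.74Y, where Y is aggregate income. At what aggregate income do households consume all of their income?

Y = 5217

At break-even, C = Y: 1356.42 + 0.74Y = Y
0.26Y = 1356.42, so Y = 1356.42/0.26 = 5217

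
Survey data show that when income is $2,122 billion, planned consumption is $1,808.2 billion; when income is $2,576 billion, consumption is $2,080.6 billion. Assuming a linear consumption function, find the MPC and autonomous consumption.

MPC = ΔC/ΔY = (2080.6 − 1808.2)/(2576 − 2122) = 272.4/454 = 0.6
a = C − MPC·Y = 1808.2 − 0.6(2122) = 1808.2 − 1273.2 = 535

MPC = 0.6; a = 535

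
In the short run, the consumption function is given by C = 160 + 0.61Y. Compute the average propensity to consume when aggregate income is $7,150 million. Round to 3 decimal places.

APC = 0.632

C = 160 + 0.61(7150) = 4521.5
APC = C/Y = 4521.5/7150 = 0.632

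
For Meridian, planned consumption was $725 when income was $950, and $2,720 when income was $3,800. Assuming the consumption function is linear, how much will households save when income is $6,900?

S = 2010

MPC = (2720 − 725)/(3800 − 950) = 1995/2850 = 0.7
a = 725 − 0.7(950) = 725 − 665 = 60
C = 60 + 0.7(6900) = 4890
S = 6900 − 4890 = 2010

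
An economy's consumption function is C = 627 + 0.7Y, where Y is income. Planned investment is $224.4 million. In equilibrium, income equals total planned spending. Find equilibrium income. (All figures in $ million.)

Y = 2838

Y = C + I = 627 + 0.7Y + 224.4
Y − 0.7Y = 851.4
0.3Y = 851.4, so Y = 851.4/0.3 = 2838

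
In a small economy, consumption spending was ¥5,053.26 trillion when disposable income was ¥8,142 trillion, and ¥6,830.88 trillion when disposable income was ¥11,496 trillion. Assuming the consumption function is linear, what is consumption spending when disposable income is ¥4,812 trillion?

MPC = (6830.88 − 5053.26)/(11496 − 8142) = 1777.62/3354 = 0.53
a = 5053.26 − 0.53(8142) = 5053.26 − 4315.26 = 738
C = 738 + 0.53(4812) = 738 + 2550.36 = 3288.36

C = 3288.36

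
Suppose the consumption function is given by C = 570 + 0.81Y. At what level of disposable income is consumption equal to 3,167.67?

Y = 3207

570 + 0.81Y = 3167.67
0.81Y = 2597.67, so Y = 2597.67/0.81 = 3207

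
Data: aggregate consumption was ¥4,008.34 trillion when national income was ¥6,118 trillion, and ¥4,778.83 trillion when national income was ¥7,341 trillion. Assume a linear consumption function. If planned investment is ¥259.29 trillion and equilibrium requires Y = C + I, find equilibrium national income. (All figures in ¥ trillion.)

MPC = (4778.83 − 4008.34)/(7341 − 6118) = 770.49/1223 = 0.63
a = 4008.34 − 0.63(6118) = 154
Equilibrium: Y = 154 + 0.63Y + 259.29
0.37Y = 413.29, so Y = 413.29/0.37 = 1117

Y = 1117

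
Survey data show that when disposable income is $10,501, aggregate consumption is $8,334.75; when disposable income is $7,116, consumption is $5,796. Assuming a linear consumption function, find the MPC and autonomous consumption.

MPC = ΔC/ΔY = (8334.75 − 5796)/(10501 − 7116) = 2538.75/3385 = 0.75
a = C − MPC·Y = 5796 − 0.75(7116) = 5796 − 5337 = 459

MPC = 0.75; a = 459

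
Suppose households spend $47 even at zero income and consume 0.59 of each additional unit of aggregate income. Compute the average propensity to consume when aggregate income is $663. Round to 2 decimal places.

C = 47 + 0.59(663) = 438.17
APC = C/Y = 438.17/663 = 0.66

APC = 0.66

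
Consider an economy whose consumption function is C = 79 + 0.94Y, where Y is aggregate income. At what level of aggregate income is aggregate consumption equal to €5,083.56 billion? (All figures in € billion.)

79 + 0.94Y = 5083.56
0.94Y = 5004.56, so Y = 5004.56/0.94 = 5324

Y = 5324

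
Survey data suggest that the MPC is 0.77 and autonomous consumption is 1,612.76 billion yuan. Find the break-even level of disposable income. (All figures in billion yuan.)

At break-even, C = Y: 1612.76 + 0.77Y = Y
0.23Y = 1612.76, so Y = 1612.76/0.23 = 7012

Y = 7012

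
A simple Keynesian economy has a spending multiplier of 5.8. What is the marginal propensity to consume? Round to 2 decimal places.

k = 1/(1 − MPC), so 1 − MPC = 1/k = 1/5.8 = 0.1724
MPC = 1 − 0.1724 = 0.83

MPC = 0.83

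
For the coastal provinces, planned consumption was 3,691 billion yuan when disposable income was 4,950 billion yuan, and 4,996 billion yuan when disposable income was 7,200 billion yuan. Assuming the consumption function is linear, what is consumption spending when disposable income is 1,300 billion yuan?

MPC = (4996 − 3691)/(7200 − 4950) = 1305/2250 = 0.58
a = 3691 − 0.58(4950) = 3691 − 2871 = 820
C = 820 + 0.58(1300) = 820 + 754 = 1574

C = 1574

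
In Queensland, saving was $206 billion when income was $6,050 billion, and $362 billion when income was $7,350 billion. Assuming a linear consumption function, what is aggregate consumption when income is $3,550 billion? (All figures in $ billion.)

C = 3644

MPS = ΔS/ΔY = (362 − 206)/(7350 − 6050) = 156/1300 = 0.12
MPC = 1 − MPS = 0.88
Autonomous saving = 206 − 0.12(6050) = -520, so a = 520
C = 520 + 0.88(3550) = 520 + 3124 = 3644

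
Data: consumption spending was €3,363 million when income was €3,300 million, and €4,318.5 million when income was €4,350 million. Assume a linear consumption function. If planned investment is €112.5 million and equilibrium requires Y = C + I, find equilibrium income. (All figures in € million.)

MPC = (4318.5 − 3363)/(4350 − 3300) = 955.5/1050 = 0.91
a = 3363 − 0.91(3300) = 360
Equilibrium: Y = 360 + 0.91Y + 112.5
0.09Y = 472.5, so Y = 472.5/0.09 = 5250

Y = 5250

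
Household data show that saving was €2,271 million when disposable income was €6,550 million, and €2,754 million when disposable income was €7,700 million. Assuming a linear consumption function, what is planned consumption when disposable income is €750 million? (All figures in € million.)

MPS = ΔS/ΔY = (2754 − 2271)/(7700 − 6550) = 483/1150 = 0.42
MPC = 1 − MPS = 0.58
Autonomous saving = 2271 − 0.42(6550) = -480, so a = 480
C = 480 + 0.58(750) = 480 + 435 = 915

C = 915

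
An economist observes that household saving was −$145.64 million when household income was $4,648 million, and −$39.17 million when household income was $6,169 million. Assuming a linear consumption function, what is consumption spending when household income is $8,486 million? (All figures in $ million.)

C = 8362.98

MPS = ΔS/ΔY = (-39.17 − (-145.64))/(6169 − 4648) = 106.47/1521 = 0.07
MPC = 1 − MPS = 0.93
Autonomous saving = -145.64 − 0.07(4648) = -471, so a = 471
C = 471 + 0.93(8486) = 471 + 7891.98 = 8362.98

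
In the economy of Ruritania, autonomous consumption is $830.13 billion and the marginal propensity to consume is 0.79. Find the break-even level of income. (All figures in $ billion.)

Y = 3953

At break-even, C = Y: 830.13 + 0.79Y = Y
0.21Y = 830.13, so Y = 830.13/0.21 = 3953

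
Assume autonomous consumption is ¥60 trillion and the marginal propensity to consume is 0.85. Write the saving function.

S = -60 + 0.15Y

S = Y − C = Y − (60 + 0.85Y) = -60 + (1 − 0.85)Y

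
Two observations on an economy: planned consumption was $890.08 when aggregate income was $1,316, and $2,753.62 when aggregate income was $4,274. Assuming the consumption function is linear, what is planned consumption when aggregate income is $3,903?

C = 2519.89

MPC = (2753.62 − 890.08)/(4274 − 1316) = 1863.54/2958 = 0.63
a = 890.08 − 0.63(1316) = 890.08 − 829.08 = 61
C = 61 + 0.63(3903) = 61 + 2458.89 = 2519.89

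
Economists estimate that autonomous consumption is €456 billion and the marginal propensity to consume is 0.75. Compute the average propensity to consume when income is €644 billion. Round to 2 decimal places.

APC = 1.46

C = 456 + 0.75(644) = 939
APC = C/Y = 939/644 = 1.46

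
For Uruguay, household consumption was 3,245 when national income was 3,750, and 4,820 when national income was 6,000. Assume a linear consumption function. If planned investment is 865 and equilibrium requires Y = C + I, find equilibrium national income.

Y = 4950

MPC = (4820 − 3245)/(6000 − 3750) = 1575/2250 = 0.7
a = 3245 − 0.7(3750) = 620
Equilibrium: Y = 620 + 0.7Y + 865
0.3Y = 1485, so Y = 1485/0.3 = 4950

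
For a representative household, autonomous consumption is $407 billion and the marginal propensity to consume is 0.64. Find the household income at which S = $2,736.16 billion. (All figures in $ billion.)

Y = 8731

S = Y − C = -407 + 0.36Y
-407 + 0.36Y = 2736.16, so 0.36Y = 3143.16 and Y = 8731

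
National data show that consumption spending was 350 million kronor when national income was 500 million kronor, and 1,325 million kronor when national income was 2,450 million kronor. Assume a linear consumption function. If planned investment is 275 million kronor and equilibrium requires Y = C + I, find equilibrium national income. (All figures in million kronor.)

Y = 750

MPC = (1325 − 350)/(2450 − 500) = 975/1950 = 0.5
a = 350 − 0.5(500) = 100
Equilibrium: Y = 100 + 0.5Y + 275
0.5Y = 375, so Y = 375/0.5 = 750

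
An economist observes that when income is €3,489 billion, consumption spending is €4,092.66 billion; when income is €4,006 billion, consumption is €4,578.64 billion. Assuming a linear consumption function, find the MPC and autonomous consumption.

MPC = ΔC/ΔY = (4578.64 − 4092.66)/(4006 − 3489) = 485.98/517 = 0.94
a = C − MPC·Y = 4092.66 − 0.94(3489) = 4092.66 − 3279.66 = 813

MPC = 0.94; a = 813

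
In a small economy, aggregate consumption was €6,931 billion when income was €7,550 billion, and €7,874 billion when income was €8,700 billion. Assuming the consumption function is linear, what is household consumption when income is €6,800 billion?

C = 6316

MPC = (7874 − 6931)/(8700 − 7550) = 943/1150 = 0.82
a = 6931 − 0.82(7550) = 6931 − 6191 = 740
C = 740 + 0.82(6800) = 740 + 5576 = 6316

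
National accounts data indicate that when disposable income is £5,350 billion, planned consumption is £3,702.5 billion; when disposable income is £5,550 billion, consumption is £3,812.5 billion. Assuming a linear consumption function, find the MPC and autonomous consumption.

MPC = ΔC/ΔY = (3812.5 − 3702.5)/(5550 − 5350) = 110/200 = 0.55
a = C − MPC·Y = 3702.5 − 0.55(5350) = 3702.5 − 2942.5 = 760

MPC = 0.55; a = 760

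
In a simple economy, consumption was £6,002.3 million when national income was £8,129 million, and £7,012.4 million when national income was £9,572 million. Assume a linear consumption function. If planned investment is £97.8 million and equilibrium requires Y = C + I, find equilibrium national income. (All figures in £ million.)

MPC = (7012.4 − 6002.3)/(9572 − 8129) = 1010.1/1443 = 0.7
a = 6002.3 − 0.7(8129) = 312
Equilibrium: Y = 312 + 0.7Y + 97.8
0.3Y = 409.8, so Y = 409.8/0.3 = 1366

Y = 1366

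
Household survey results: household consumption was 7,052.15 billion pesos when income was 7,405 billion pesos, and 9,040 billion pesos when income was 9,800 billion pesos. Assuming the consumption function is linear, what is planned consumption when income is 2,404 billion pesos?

MPC = (9040 − 7052.15)/(9800 − 7405) = 1987.85/2395 = 0.83
a = 7052.15 − 0.83(7405) = 7052.15 − 6146.15 = 906
C = 906 + 0.83(2404) = 906 + 1995.32 = 2901.32

C = 2901.32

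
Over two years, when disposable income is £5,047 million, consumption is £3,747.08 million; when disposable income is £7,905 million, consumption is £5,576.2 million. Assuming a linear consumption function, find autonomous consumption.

a = 517

MPC = ΔC/ΔY = (5576.2 − 3747.08)/(7905 − 5047) = 1829.12/2858 = 0.64
a = C − MPC·Y = 3747.08 − 0.64(5047) = 3747.08 − 3230.08 = 517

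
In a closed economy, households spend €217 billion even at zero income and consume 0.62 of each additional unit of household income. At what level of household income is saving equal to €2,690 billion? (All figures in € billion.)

Y = 7650

S = Y − C = -217 + 0.38Y
-217 + 0.38Y = 2690, so 0.38Y = 2907 and Y = 7650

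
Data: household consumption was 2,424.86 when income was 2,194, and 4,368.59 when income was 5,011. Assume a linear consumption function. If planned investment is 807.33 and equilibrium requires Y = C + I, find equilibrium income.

Y = 5543

MPC = (4368.59 − 2424.86)/(5011 − 2194) = 1943.73/2817 = 0.69
a = 2424.86 − 0.69(2194) = 911
Equilibrium: Y = 911 + 0.69Y + 807.33
0.31Y = 1718.33, so Y = 1718.33/0.31 = 5543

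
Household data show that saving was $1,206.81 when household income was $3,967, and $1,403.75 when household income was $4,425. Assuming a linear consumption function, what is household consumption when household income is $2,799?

MPS = ΔS/ΔY = (1403.75 − 1206.81)/(4425 − 3967) = 196.94/458 = 0.43
MPC = 1 − MPS = 0.57
Autonomous saving = 1206.81 − 0.43(3967) = -499, so a = 499
C = 499 + 0.57(2799) = 499 + 1595.43 = 2094.43

C = 2094.43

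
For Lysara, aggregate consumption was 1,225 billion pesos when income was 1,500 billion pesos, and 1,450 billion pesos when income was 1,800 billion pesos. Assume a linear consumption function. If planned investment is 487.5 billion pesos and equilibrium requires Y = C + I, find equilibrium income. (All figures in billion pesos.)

MPC = (1450 − 1225)/(1800 − 1500) = 225/300 = 0.75
a = 1225 − 0.75(1500) = 100
Equilibrium: Y = 100 + 0.75Y + 487.5
0.25Y = 587.5, so Y = 587.5/0.25 = 2350

Y = 2350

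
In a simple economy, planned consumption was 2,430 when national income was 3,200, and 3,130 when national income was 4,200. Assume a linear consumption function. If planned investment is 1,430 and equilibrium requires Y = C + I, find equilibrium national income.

Y = 5400

MPC = (3130 − 2430)/(4200 − 3200) = 700/1000 = 0.7
a = 2430 − 0.7(3200) = 190
Equilibrium: Y = 190 + 0.7Y + 1430
0.3Y = 1620, so Y = 1620/0.3 = 5400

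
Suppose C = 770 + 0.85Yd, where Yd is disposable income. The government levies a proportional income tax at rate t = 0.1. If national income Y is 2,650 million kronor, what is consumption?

Yd = (1 − 0.1)(2650) = 0.9(2650) = 2385
C = 770 + 0.85(2385) = 770 + 2027.25 = 2797.25

C = 2797.25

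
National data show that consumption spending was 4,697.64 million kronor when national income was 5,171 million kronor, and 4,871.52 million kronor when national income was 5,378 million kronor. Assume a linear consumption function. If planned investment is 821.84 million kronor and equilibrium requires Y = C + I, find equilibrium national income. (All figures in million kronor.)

Y = 7349

MPC = (4871.52 − 4697.64)/(5378 − 5171) = 173.88/207 = 0.84
a = 4697.64 − 0.84(5171) = 354
Equilibrium: Y = 354 + 0.84Y + 821.84
0.16Y = 1175.84, so Y = 1175.84/0.16 = 7349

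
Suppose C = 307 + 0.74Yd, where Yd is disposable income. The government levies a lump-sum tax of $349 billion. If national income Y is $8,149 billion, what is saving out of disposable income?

Yd = Y − T = 8149 − 349 = 7800
C = 307 + 0.74(7800) = 307 + 5772 = 6079
S = Yd − C = 7800 − 6079 = 1721

S = 1721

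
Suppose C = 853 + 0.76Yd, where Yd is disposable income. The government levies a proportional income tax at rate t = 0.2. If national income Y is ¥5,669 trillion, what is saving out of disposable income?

S = 235.448

Yd = (1 − 0.2)(5669) = 0.8(5669) = 4535.2
C = 853 + 0.76(4535.2) = 853 + 3446.752 = 4299.752
S = Yd − C = 4535.2 − 4299.752 = 235.448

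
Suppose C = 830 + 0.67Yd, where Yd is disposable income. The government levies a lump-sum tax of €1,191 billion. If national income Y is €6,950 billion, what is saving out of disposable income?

S = 1070.47

Yd = Y − T = 6950 − 1191 = 5759
C = 830 + 0.67(5759) = 830 + 3858.53 = 4688.53
S = Yd − C = 5759 − 4688.53 = 1070.47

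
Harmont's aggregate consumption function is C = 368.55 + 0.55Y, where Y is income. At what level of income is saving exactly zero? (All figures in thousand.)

At break-even, C = Y: 368.55 + 0.55Y = Y
0.45Y = 368.55, so Y = 368.55/0.45 = 819

Y = 819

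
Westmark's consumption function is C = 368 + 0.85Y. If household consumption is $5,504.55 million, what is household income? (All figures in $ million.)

368 + 0.85Y = 5504.55
0.85Y = 5136.55, so Y = 5136.55/0.85 = 6043

Y = 6043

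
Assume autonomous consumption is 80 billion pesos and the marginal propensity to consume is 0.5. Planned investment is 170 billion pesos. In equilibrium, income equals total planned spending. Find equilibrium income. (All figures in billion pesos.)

Y = C + I = 80 + 0.5Y + 170
Y − 0.5Y = 250
0.5Y = 250, so Y = 250/0.5 = 500

Y = 500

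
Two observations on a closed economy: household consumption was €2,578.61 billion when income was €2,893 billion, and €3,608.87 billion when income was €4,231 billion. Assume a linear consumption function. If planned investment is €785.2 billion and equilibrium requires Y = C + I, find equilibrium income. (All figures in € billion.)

Y = 4940

MPC = (3608.87 − 2578.61)/(4231 − 2893) = 1030.26/1338 = 0.77
a = 2578.61 − 0.77(2893) = 351
Equilibrium: Y = 351 + 0.77Y + 785.2
0.23Y = 1136.2, so Y = 1136.2/0.23 = 4940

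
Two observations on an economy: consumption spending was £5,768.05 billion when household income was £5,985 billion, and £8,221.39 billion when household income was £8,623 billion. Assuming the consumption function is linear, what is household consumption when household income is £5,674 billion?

MPC = (8221.39 − 5768.05)/(8623 − 5985) = 2453.34/2638 = 0.93
a = 5768.05 − 0.93(5985) = 5768.05 − 5566.05 = 202
C = 202 + 0.93(5674) = 202 + 5276.82 = 5478.82

C = 5478.82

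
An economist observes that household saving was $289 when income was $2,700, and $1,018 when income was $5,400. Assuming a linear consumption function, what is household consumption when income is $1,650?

C = 1644.5

MPS = ΔS/ΔY = (1018 − 289)/(5400 − 2700) = 729/2700 = 0.27
MPC = 1 − MPS = 0.73
Autonomous saving = 289 − 0.27(2700) = -440, so a = 440
C = 440 + 0.73(1650) = 440 + 1204.5 = 1644.5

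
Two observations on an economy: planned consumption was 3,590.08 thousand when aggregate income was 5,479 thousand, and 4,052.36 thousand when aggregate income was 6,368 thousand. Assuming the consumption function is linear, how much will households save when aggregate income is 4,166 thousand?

MPC = (4052.36 − 3590.08)/(6368 − 5479) = 462.28/889 = 0.52
a = 3590.08 − 0.52(5479) = 3590.08 − 2849.08 = 741
C = 741 + 0.52(4166) = 2907.32
S = 4166 − 2907.32 = 1258.68

S = 1258.68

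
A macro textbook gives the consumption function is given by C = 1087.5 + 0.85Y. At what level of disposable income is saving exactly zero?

Y = 7250

At break-even, C = Y: 1087.5 + 0.85Y = Y
0.15Y = 1087.5, so Y = 1087.5/0.15 = 7250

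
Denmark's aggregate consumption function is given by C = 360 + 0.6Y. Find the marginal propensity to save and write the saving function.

MPS = 0.4; S = -360 + 0.4Y

MPS = 1 − MPC = 1 − 0.6 = 0.4
S = Y − C = -360 + 0.4Y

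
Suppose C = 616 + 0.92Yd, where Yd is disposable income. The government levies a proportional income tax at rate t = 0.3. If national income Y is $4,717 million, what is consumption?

Yd = (1 − 0.3)(4717) = 0.7(4717) = 3301.9
C = 616 + 0.92(3301.9) = 616 + 3037.748 = 3653.748

C = 3653.748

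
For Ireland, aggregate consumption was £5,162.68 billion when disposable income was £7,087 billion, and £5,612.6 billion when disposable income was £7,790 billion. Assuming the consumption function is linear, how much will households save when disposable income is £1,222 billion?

S = -187.08

MPC = (5612.6 − 5162.68)/(7790 − 7087) = 449.92/703 = 0.64
a = 5162.68 − 0.64(7087) = 5162.68 − 4535.68 = 627
C = 627 + 0.64(1222) = 1409.08
S = 1222 − 1409.08 = -187.08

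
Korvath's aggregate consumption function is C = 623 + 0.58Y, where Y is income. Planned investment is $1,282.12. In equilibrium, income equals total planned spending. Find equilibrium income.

Y = 4536

Y = C + I = 623 + 0.58Y + 1282.12
Y − 0.58Y = 1905.12
0.42Y = 1905.12, so Y = 1905.12/0.42 = 4536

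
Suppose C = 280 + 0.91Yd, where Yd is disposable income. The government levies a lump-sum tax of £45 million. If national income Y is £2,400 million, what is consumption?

C = 2423.05

Yd = Y − T = 2400 − 45 = 2355
C = 280 + 0.91(2355) = 280 + 2143.05 = 2423.05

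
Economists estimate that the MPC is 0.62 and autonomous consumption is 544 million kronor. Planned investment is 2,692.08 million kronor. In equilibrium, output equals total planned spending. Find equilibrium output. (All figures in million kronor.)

Y = C + I = 544 + 0.62Y + 2692.08
Y − 0.62Y = 3236.08
0.38Y = 3236.08, so Y = 3236.08/0.38 = 8516

Y = 8516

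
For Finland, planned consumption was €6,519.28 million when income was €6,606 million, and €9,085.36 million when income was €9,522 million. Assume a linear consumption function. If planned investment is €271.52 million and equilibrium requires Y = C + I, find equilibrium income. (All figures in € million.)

MPC = (9085.36 − 6519.28)/(9522 − 6606) = 2566.08/2916 = 0.88
a = 6519.28 − 0.88(6606) = 706
Equilibrium: Y = 706 + 0.88Y + 271.52
0.12Y = 977.52, so Y = 977.52/0.12 = 8146

Y = 8146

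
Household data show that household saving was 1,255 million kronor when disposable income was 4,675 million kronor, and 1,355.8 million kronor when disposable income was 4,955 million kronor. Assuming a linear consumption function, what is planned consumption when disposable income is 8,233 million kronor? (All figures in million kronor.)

MPS = ΔS/ΔY = (1355.8 − 1255)/(4955 − 4675) = 100.8/280 = 0.36
MPC = 1 − MPS = 0.64
Autonomous saving = 1255 − 0.36(4675) = -428, so a = 428
C = 428 + 0.64(8233) = 428 + 5269.12 = 5697.12

C = 5697.12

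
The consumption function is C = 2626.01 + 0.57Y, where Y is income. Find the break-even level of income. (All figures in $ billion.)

At break-even, C = Y: 2626.01 + 0.57Y = Y
0.43Y = 2626.01, so Y = 2626.01/0.43 = 6107

Y = 6107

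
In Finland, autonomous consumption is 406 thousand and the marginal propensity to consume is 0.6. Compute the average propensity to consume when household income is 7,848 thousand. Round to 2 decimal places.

APC = 0.65

C = 406 + 0.6(7848) = 5114.8
APC = C/Y = 5114.8/7848 = 0.65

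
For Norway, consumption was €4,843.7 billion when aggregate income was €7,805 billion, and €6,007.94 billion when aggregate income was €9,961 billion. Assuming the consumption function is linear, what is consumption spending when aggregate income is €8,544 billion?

C = 5242.76

MPC = (6007.94 − 4843.7)/(9961 − 7805) = 1164.24/2156 = 0.54
a = 4843.7 − 0.54(7805) = 4843.7 − 4214.7 = 629
C = 629 + 0.54(8544) = 629 + 4613.76 = 5242.76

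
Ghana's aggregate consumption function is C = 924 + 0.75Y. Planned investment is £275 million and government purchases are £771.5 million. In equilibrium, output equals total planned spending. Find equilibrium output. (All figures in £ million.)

Y = C + I + G = 924 + 0.75Y + 275 + 771.5
Y − 0.75Y = 1970.5
0.25Y = 1970.5, so Y = 1970.5/0.25 = 7882

Y = 7882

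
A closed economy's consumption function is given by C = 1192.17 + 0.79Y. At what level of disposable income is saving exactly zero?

At break-even, C = Y: 1192.17 + 0.79Y = Y
0.21Y = 1192.17, so Y = 1192.17/0.21 = 5677

Y = 5677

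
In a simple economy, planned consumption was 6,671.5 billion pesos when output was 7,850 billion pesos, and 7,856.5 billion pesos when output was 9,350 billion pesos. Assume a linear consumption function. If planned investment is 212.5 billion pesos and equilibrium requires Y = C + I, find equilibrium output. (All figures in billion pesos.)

MPC = (7856.5 − 6671.5)/(9350 − 7850) = 1185/1500 = 0.79
a = 6671.5 − 0.79(7850) = 470
Equilibrium: Y = 470 + 0.79Y + 212.5
0.21Y = 682.5, so Y = 682.5/0.21 = 3250

Y = 3250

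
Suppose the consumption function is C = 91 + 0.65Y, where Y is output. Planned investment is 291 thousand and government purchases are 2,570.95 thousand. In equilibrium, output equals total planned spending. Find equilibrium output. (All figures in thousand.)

Y = 8437

Y = C + I + G = 91 + 0.65Y + 291 + 2570.95
Y − 0.65Y = 2952.95
0.35Y = 2952.95, so Y = 2952.95/0.35 = 8437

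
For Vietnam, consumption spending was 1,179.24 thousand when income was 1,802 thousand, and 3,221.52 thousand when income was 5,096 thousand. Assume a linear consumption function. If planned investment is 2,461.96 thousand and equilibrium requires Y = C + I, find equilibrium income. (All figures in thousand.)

Y = 6642

MPC = (3221.52 − 1179.24)/(5096 − 1802) = 2042.28/3294 = 0.62
a = 1179.24 − 0.62(1802) = 62
Equilibrium: Y = 62 + 0.62Y + 2461.96
0.38Y = 2523.96, so Y = 2523.96/0.38 = 6642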